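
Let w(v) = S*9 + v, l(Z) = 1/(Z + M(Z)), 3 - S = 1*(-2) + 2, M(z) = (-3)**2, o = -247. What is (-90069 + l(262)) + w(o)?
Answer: -24468318/271 ≈ -90289.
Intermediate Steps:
M(z) = 9
S = 3 (S = 3 - (1*(-2) + 2) = 3 - (-2 + 2) = 3 - 1*0 = 3 + 0 = 3)
l(Z) = 1/(9 + Z) (l(Z) = 1/(Z + 9) = 1/(9 + Z))
w(v) = 27 + v (w(v) = 3*9 + v = 27 + v)
(-90069 + l(262)) + w(o) = (-90069 + 1/(9 + 262)) + (27 - 247) = (-90069 + 1/271) - 220 = -24408698/271 - 220 = -24468318/271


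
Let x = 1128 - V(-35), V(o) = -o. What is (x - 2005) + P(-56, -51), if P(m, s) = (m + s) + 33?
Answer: -986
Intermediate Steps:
P(m, s) = 33 + m + s
x = 1093 (x = 1128 - (-1)*(-35) = 1128 - 1*35 = 1128 - 35 = 1093)
(x - 2005) + P(-56, -51) = (1093 - 2005) + (33 - 56 - 51) = -912 - 74 = -986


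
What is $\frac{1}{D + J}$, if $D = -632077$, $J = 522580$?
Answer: $- \frac{1}{109497} \approx -9.1327 \cdot 10^{-6}$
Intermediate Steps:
$\frac{1}{D + J} = \frac{1}{-632077 + 522580} = \frac{1}{-109497} = - \frac{1}{109497}$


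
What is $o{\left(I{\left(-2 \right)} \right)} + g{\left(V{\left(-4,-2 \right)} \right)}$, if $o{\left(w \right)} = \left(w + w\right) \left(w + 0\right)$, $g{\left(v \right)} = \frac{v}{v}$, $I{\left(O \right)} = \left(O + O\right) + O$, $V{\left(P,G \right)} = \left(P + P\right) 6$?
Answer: $73$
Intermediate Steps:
$V{\left(P,G \right)} = 12 P$ ($V{\left(P,G \right)} = 2 P 6 = 12 P$)
$I{\left(O \right)} = 3 O$ ($I{\left(O \right)} = 2 O + O = 3 O$)
$g{\left(v \right)} = 1$
$o{\left(w \right)} = 2 w^{2}$ ($o{\left(w \right)} = 2 w w = 2 w^{2}$)
$o{\left(I{\left(-2 \right)} \right)} + g{\left(V{\left(-4,-2 \right)} \right)} = 2 \left(3 \left(-2\right)\right)^{2} + 1 = 2 \left(-6\right)^{2} + 1 = 2 \cdot 36 + 1 = 72 + 1 = 73$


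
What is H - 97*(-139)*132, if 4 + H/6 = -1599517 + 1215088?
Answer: -526842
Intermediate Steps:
H = -2306598 (H = -24 + 6*(-1599517 + 1215088) = -24 + 6*(-384429) = -24 - 2306574 = -2306598)
H - 97*(-139)*132 = -2306598 - 97*(-139)*132 = -2306598 - (-13483)*132 = -2306598 - 1*(-1779756) = -2306598 + 1779756 = -526842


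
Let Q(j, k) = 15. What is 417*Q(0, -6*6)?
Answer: 6255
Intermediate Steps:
417*Q(0, -6*6) = 417*15 = 6255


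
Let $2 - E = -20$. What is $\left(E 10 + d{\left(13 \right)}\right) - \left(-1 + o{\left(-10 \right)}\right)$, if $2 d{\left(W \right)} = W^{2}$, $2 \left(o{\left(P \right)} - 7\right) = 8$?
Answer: $\frac{589}{2} \approx 294.5$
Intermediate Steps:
$E = 22$ ($E = 2 - -20 = 2 + 20 = 22$)
$o{\left(P \right)} = 11$ ($o{\left(P \right)} = 7 + \frac{1}{2} \cdot 8 = 7 + 4 = 11$)
$d{\left(W \right)} = \frac{W^{2}}{2}$
$\left(E 10 + d{\left(13 \right)}\right) - \left(-1 + o{\left(-10 \right)}\right) = \left(22 \cdot 10 + \frac{13^{2}}{2}\right) + \left(1 - 11\right) = \left(220 + \frac{1}{2} \cdot 169\right) + \left(1 - 11\right) = \left(220 + \frac{169}{2}\right) - 10 = \frac{609}{2} - 10 = \frac{589}{2}$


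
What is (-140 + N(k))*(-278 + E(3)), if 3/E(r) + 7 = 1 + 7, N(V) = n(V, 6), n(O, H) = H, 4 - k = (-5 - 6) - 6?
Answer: 36850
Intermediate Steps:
k = 21 (k = 4 - ((-5 - 6) - 6) = 4 - (-11 - 6) = 4 - 1*(-17) = 4 + 17 = 21)
N(V) = 6
E(r) = 3 (E(r) = 3/(-7 + (1 + 7)) = 3/(-7 + 8) = 3/1 = 3*1 = 3)
(-140 + N(k))*(-278 + E(3)) = (-140 + 6)*(-278 + 3) = -134*(-275) = 36850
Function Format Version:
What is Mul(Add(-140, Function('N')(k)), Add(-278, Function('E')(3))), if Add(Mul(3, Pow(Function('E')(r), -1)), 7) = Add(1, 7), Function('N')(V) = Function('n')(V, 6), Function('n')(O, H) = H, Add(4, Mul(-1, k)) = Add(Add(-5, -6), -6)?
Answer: 36850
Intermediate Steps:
k = 21 (k = Add(4, Mul(-1, Add(Add(-5, -6), -6))) = Add(4, Mul(-1, Add(-11, -6))) = Add(4, Mul(-1, -17)) = Add(4, 17) = 21)
Function('N')(V) = 6
Function('E')(r) = 3 (Function('E')(r) = Mul(3, Pow(Add(-7, Add(1, 7)), -1)) = Mul(3, Pow(Add(-7, 8), -1)) = Mul(3, Pow(1, -1)) = Mul(3, 1) = 3)
Mul(Add(-140, Function('N')(k)), Add(-278, Function('E')(3))) = Mul(Add(-140, 6), Add(-278, 3)) = Mul(-134, -275) = 36850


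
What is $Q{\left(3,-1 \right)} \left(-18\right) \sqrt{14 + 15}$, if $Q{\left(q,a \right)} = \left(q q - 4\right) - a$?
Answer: $- 108 \sqrt{29} \approx -581.6$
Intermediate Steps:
$Q{\left(q,a \right)} = -4 + q^{2} - a$ ($Q{\left(q,a \right)} = \left(q^{2} - 4\right) - a = \left(-4 + q^{2}\right) - a = -4 + q^{2} - a$)
$Q{\left(3,-1 \right)} \left(-18\right) \sqrt{14 + 15} = \left(-4 + 3^{2} - -1\right) \left(-18\right) \sqrt{14 + 15} = \left(-4 + 9 + 1\right) \left(-18\right) \sqrt{29} = 6 \left(-18\right) \sqrt{29} = - 108 \sqrt{29}$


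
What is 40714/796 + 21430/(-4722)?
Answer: 43798307/939678 ≈ 46.610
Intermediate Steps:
40714/796 + 21430/(-4722) = 40714*(1/796) + 21430*(-1/4722) = 20357/398 - 10715/2361 = 43798307/939678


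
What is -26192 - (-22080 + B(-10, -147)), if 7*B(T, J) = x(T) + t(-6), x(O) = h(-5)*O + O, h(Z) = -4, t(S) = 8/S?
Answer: -86438/21 ≈ -4116.1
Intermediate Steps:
x(O) = -3*O (x(O) = -4*O + O = -3*O)
B(T, J) = -4/21 - 3*T/7 (B(T, J) = (-3*T + 8/(-6))/7 = (-3*T + 8*(-⅙))/7 = (-3*T - 4/3)/7 = (-4/3 - 3*T)/7 = -4/21 - 3*T/7)
-26192 - (-22080 + B(-10, -147)) = -26192 - (-22080 + (-4/21 - 3/7*(-10))) = -26192 - (-22080 + (-4/21 + 30/7)) = -26192 - (-22080 + 86/21) = -26192 - 1*(-463594/21) = -26192 + 463594/21 = -86438/21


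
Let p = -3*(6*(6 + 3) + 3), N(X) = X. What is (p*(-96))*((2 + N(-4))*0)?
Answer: 0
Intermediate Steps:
p = -171 (p = -3*(6*9 + 3) = -3*(54 + 3) = -3*57 = -171)
(p*(-96))*((2 + N(-4))*0) = (-171*(-96))*((2 - 4)*0) = 16416*(-2*0) = 16416*0 = 0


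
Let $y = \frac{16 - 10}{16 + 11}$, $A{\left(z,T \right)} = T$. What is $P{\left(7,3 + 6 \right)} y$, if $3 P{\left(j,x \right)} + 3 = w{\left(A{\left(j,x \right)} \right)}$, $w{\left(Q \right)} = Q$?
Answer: $\frac{4}{9} \approx 0.44444$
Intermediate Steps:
$P{\left(j,x \right)} = -1 + \frac{x}{3}$
$y = \frac{2}{9}$ ($y = \frac{6}{27} = 6 \cdot \frac{1}{27} = \frac{2}{9} \approx 0.22222$)
$P{\left(7,3 + 6 \right)} y = \left(-1 + \frac{3 + 6}{3}\right) \frac{2}{9} = \left(-1 + \frac{1}{3} \cdot 9\right) \frac{2}{9} = \left(-1 + 3\right) \frac{2}{9} = 2 \cdot \frac{2}{9} = \frac{4}{9}$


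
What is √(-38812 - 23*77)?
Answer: I*√40583 ≈ 201.45*I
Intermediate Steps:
√(-38812 - 23*77) = √(-38812 - 1771) = √(-40583) = I*√40583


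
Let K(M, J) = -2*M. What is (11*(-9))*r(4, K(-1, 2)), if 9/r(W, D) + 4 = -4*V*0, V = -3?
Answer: 891/4 ≈ 222.75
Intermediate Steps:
r(W, D) = -9/4 (r(W, D) = 9/(-4 - 4*(-3)*0) = 9/(-4 + 12*0) = 9/(-4 + 0) = 9/(-4) = 9*(-¼) = -9/4)
(11*(-9))*r(4, K(-1, 2)) = (11*(-9))*(-9/4) = -99*(-9/4) = 891/4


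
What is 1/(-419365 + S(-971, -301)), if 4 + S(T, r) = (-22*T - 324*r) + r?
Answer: -1/300784 ≈ -3.3246e-6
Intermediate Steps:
S(T, r) = -4 - 323*r - 22*T (S(T, r) = -4 + ((-22*T - 324*r) + r) = -4 + ((-324*r - 22*T) + r) = -4 + (-323*r - 22*T) = -4 - 323*r - 22*T)
1/(-419365 + S(-971, -301)) = 1/(-419365 + (-4 - 323*(-301) - 22*(-971))) = 1/(-419365 + (-4 + 97223 + 21362)) = 1/(-419365 + 118581) = 1/(-300784) = -1/300784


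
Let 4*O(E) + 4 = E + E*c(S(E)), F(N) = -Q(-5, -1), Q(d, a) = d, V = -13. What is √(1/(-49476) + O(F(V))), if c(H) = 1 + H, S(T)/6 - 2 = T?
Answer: √33046294407/24738 ≈ 7.3485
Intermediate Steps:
S(T) = 12 + 6*T
F(N) = 5 (F(N) = -1*(-5) = 5)
O(E) = -1 + E/4 + E*(13 + 6*E)/4 (O(E) = -1 + (E + E*(1 + (12 + 6*E)))/4 = -1 + (E + E*(13 + 6*E))/4 = -1 + (E/4 + E*(13 + 6*E)/4) = -1 + E/4 + E*(13 + 6*E)/4)
√(1/(-49476) + O(F(V))) = √(1/(-49476) + (-1 + (¼)*5 + (¼)*5*(13 + 6*5))) = √(-1/49476 + (-1 + 5/4 + (¼)*5*(13 + 30))) = √(-1/49476 + (-1 + 5/4 + (¼)*5*43)) = √(-1/49476 + (-1 + 5/4 + 215/4)) = √(-1/49476 + 54) = √(2671703/49476) = √33046294407/24738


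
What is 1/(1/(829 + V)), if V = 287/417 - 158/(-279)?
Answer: 32198102/38781 ≈ 830.25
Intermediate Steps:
V = 48653/38781 (V = 287*(1/417) - 158*(-1/279) = 287/417 + 158/279 = 48653/38781 ≈ 1.2546)
1/(1/(829 + V)) = 1/(1/(829 + 48653/38781)) = 1/(1/(32198102/38781)) = 1/(38781/32198102) = 32198102/38781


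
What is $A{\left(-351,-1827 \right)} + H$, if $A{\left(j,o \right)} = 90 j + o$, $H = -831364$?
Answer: $-864781$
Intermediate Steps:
$A{\left(j,o \right)} = o + 90 j$
$A{\left(-351,-1827 \right)} + H = \left(-1827 + 90 \left(-351\right)\right) - 831364 = \left(-1827 - 31590\right) - 831364 = -33417 - 831364 = -864781$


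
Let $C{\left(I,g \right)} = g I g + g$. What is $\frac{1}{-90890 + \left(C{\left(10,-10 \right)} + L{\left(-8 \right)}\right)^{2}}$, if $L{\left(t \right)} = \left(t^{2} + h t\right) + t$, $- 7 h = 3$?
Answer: $\frac{49}{49510106} \approx 9.897 \cdot 10^{-7}$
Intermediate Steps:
$h = - \frac{3}{7}$ ($h = \left(- \frac{1}{7}\right) 3 = - \frac{3}{7} \approx -0.42857$)
$C{\left(I,g \right)} = g + I g^{2}$ ($C{\left(I,g \right)} = I g g + g = I g^{2} + g = g + I g^{2}$)
$L{\left(t \right)} = t^{2} + \frac{4 t}{7}$ ($L{\left(t \right)} = \left(t^{2} - \frac{3 t}{7}\right) + t = t^{2} + \frac{4 t}{7}$)
$\frac{1}{-90890 + \left(C{\left(10,-10 \right)} + L{\left(-8 \right)}\right)^{2}} = \frac{1}{-90890 + \left(- 10 \left(1 + 10 \left(-10\right)\right) + \frac{1}{7} \left(-8\right) \left(4 + 7 \left(-8\right)\right)\right)^{2}} = \frac{1}{-90890 + \left(- 10 \left(1 - 100\right) + \frac{1}{7} \left(-8\right) \left(4 - 56\right)\right)^{2}} = \frac{1}{-90890 + \left(\left(-10\right) \left(-99\right) + \frac{1}{7} \left(-8\right) \left(-52\right)\right)^{2}} = \frac{1}{-90890 + \left(990 + \frac{416}{7}\right)^{2}} = \frac{1}{-90890 + \left(\frac{7346}{7}\right)^{2}} = \frac{1}{-90890 + \frac{53963716}{49}} = \frac{1}{\frac{49510106}{49}} = \frac{49}{49510106}$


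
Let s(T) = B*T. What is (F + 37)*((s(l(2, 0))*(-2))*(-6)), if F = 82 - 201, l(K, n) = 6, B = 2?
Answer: -11808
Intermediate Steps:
F = -119
s(T) = 2*T
(F + 37)*((s(l(2, 0))*(-2))*(-6)) = (-119 + 37)*(((2*6)*(-2))*(-6)) = -82*12*(-2)*(-6) = -(-1968)*(-6) = -82*144 = -11808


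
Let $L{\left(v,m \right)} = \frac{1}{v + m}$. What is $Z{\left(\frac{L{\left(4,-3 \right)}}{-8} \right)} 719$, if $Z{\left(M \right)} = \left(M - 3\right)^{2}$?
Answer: $\frac{449375}{64} \approx 7021.5$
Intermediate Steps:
$L{\left(v,m \right)} = \frac{1}{m + v}$
$Z{\left(M \right)} = \left(-3 + M\right)^{2}$
$Z{\left(\frac{L{\left(4,-3 \right)}}{-8} \right)} 719 = \left(-3 + \frac{1}{\left(-3 + 4\right) \left(-8\right)}\right)^{2} \cdot 719 = \left(-3 + 1^{-1} \left(- \frac{1}{8}\right)\right)^{2} \cdot 719 = \left(-3 + 1 \left(- \frac{1}{8}\right)\right)^{2} \cdot 719 = \left(-3 - \frac{1}{8}\right)^{2} \cdot 719 = \left(- \frac{25}{8}\right)^{2} \cdot 719 = \frac{625}{64} \cdot 719 = \frac{449375}{64}$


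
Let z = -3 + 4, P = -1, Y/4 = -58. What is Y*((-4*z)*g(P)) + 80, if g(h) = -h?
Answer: 1008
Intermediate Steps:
Y = -232 (Y = 4*(-58) = -232)
z = 1
Y*((-4*z)*g(P)) + 80 = -232*(-4*1)*(-1*(-1)) + 80 = -(-928) + 80 = -232*(-4) + 80 = 928 + 80 = 1008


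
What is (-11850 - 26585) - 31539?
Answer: -69974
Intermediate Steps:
(-11850 - 26585) - 31539 = -38435 - 31539 = -69974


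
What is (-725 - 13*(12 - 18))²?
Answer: 418609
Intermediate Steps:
(-725 - 13*(12 - 18))² = (-725 - 13*(-6))² = (-725 + 78)² = (-647)² = 418609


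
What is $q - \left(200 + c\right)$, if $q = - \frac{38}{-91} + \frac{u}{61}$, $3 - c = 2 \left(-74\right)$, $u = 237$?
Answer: $- \frac{1924516}{5551} \approx -346.7$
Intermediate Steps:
$c = 151$ ($c = 3 - 2 \left(-74\right) = 3 - -148 = 3 + 148 = 151$)
$q = \frac{23885}{5551}$ ($q = - \frac{38}{-91} + \frac{237}{61} = \left(-38\right) \left(- \frac{1}{91}\right) + 237 \cdot \frac{1}{61} = \frac{38}{91} + \frac{237}{61} = \frac{23885}{5551} \approx 4.3028$)
$q - \left(200 + c\right) = \frac{23885}{5551} - 351 = - \frac{1924516}{5551}$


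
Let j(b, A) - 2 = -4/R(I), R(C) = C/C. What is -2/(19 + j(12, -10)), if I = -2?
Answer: -2/17 ≈ -0.11765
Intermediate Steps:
R(C) = 1
j(b, A) = -2 (j(b, A) = 2 - 4/1 = 2 - 4*1 = 2 - 4 = -2)
-2/(19 + j(12, -10)) = -2/(19 - 2) = -2/17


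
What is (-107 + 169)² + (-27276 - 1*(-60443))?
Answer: 37011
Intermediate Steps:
(-107 + 169)² + (-27276 - 1*(-60443)) = 62² + (-27276 + 60443) = 3844 + 33167 = 37011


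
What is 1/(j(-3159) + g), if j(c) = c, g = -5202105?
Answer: -1/5205264 ≈ -1.9211e-7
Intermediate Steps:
1/(j(-3159) + g) = 1/(-3159 - 5202105) = 1/(-5205264) = -1/5205264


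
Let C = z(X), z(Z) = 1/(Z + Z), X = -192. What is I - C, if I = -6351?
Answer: -2438783/384 ≈ -6351.0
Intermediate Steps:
z(Z) = 1/(2*Z)
C = -1/384 (C = (1/2)/(-192) = (1/2)*(-1/192) = -1/384 ≈ -0.0026042)
I - C = -6351 - 1*(-1/384) = -6351 + 1/384 = -2438783/384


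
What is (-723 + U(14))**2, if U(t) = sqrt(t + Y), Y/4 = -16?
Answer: 522679 - 7230*I*sqrt(2) ≈ 5.2268e+5 - 10225.0*I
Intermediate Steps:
Y = -64 (Y = 4*(-16) = -64)
U(t) = sqrt(-64 + t) (U(t) = sqrt(t - 64) = sqrt(-64 + t))
(-723 + U(14))**2 = (-723 + sqrt(-64 + 14))**2 = (-723 + sqrt(-50))**2 = (-723 + 5*I*sqrt(2))**2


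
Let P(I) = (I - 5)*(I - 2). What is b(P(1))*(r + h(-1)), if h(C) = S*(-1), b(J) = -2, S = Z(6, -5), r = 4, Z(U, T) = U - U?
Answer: -8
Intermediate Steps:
Z(U, T) = 0
S = 0
P(I) = (-5 + I)*(-2 + I)
h(C) = 0 (h(C) = 0*(-1) = 0)
b(P(1))*(r + h(-1)) = -2*(4 + 0) = -2*4 = -8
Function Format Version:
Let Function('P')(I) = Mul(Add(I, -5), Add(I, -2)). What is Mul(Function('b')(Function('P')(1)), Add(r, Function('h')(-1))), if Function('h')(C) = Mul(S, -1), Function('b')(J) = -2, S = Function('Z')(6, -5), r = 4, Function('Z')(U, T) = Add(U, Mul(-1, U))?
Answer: -8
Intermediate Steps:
Function('Z')(U, T) = 0
S = 0
Function('P')(I) = Mul(Add(-5, I), Add(-2, I))
Function('h')(C) = 0 (Function('h')(C) = Mul(0, -1) = 0)
Mul(Function('b')(Function('P')(1)), Add(r, Function('h')(-1))) = Mul(-2, Add(4, 0)) = Mul(-2, 4) = -8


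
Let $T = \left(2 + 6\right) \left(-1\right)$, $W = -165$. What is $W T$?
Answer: $1320$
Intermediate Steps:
$T = -8$ ($T = 8 \left(-1\right) = -8$)
$W T = \left(-165\right) \left(-8\right) = 1320$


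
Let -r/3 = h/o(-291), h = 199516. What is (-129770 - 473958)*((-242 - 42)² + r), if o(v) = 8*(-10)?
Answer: -266056439524/5 ≈ -5.3211e+10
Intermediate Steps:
o(v) = -80
r = 149637/20 (r = -598548/(-80) = -598548*(-1)/80 = -3*(-49879/20) = 149637/20 ≈ 7481.9)
(-129770 - 473958)*((-242 - 42)² + r) = (-129770 - 473958)*((-242 - 42)² + 149637/20) = -603728*((-284)² + 149637/20) = -603728*(80656 + 149637/20) = -603728*1762757/20 = -266056439524/5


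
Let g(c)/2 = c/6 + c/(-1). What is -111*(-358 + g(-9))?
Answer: 38073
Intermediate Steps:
g(c) = -5*c/3 (g(c) = 2*(c/6 + c/(-1)) = 2*(c*(1/6) + c*(-1)) = 2*(c/6 - c) = 2*(-5*c/6) = -5*c/3)
-111*(-358 + g(-9)) = -111*(-358 - 5/3*(-9)) = -111*(-358 + 15) = -111*(-343) = 38073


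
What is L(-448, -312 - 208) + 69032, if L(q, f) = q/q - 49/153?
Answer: 10562000/153 ≈ 69033.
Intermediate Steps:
L(q, f) = 104/153 (L(q, f) = 1 - 49*1/153 = 1 - 49/153 = 104/153)
L(-448, -312 - 208) + 69032 = 104/153 + 69032 = 10562000/153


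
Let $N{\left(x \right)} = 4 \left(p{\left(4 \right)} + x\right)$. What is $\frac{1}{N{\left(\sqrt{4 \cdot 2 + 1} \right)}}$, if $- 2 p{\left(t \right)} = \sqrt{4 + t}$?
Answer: $\frac{3}{28} + \frac{\sqrt{2}}{28} \approx 0.15765$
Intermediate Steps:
$p{\left(t \right)} = - \frac{\sqrt{4 + t}}{2}$
$N{\left(x \right)} = - 4 \sqrt{2} + 4 x$ ($N{\left(x \right)} = 4 \left(- \frac{\sqrt{4 + 4}}{2} + x\right) = 4 \left(- \frac{\sqrt{8}}{2} + x\right) = 4 \left(- \frac{2 \sqrt{2}}{2} + x\right) = 4 \left(- \sqrt{2} + x\right) = 4 \left(x - \sqrt{2}\right) = - 4 \sqrt{2} + 4 x$)
$\frac{1}{N{\left(\sqrt{4 \cdot 2 + 1} \right)}} = \frac{1}{- 4 \sqrt{2} + 4 \sqrt{4 \cdot 2 + 1}} = \frac{1}{- 4 \sqrt{2} + 4 \sqrt{8 + 1}} = \frac{1}{- 4 \sqrt{2} + 4 \sqrt{9}} = \frac{1}{- 4 \sqrt{2} + 4 \cdot 3} = \frac{1}{- 4 \sqrt{2} + 12} = \frac{1}{12 - 4 \sqrt{2}}$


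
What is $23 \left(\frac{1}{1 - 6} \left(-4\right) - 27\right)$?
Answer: $- \frac{3013}{5} \approx -602.6$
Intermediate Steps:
$23 \left(\frac{1}{1 - 6} \left(-4\right) - 27\right) = 23 \left(\frac{1}{-5} \left(-4\right) - 27\right) = 23 \left(\left(- \frac{1}{5}\right) \left(-4\right) - 27\right) = 23 \left(\frac{4}{5} - 27\right) = 23 \left(- \frac{131}{5}\right) = - \frac{3013}{5}$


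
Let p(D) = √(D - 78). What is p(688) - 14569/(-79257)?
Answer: 14569/79257 + √610 ≈ 24.882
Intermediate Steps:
p(D) = √(-78 + D)
p(688) - 14569/(-79257) = √(-78 + 688) - 14569/(-79257) = √610 - 14569*(-1/79257) = √610 + 14569/79257 = 14569/79257 + √610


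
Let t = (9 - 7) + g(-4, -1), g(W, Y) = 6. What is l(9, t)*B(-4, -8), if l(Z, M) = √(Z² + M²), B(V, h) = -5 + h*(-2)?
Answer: 11*√145 ≈ 132.46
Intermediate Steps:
B(V, h) = -5 - 2*h
t = 8 (t = (9 - 7) + 6 = 2 + 6 = 8)
l(Z, M) = √(M² + Z²)
l(9, t)*B(-4, -8) = √(8² + 9²)*(-5 - 2*(-8)) = √(64 + 81)*(-5 + 16) = √145*11 = 11*√145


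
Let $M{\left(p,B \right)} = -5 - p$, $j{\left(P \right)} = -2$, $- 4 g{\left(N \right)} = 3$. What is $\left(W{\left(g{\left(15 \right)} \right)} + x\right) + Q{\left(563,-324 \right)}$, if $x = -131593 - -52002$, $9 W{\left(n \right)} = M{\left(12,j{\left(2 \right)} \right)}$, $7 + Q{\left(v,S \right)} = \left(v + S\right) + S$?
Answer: $- \frac{717164}{9} \approx -79685.0$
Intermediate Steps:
$g{\left(N \right)} = - \frac{3}{4}$ ($g{\left(N \right)} = \left(- \frac{1}{4}\right) 3 = - \frac{3}{4}$)
$Q{\left(v,S \right)} = -7 + v + 2 S$ ($Q{\left(v,S \right)} = -7 + \left(\left(v + S\right) + S\right) = -7 + \left(\left(S + v\right) + S\right) = -7 + \left(v + 2 S\right) = -7 + v + 2 S$)
$W{\left(n \right)} = - \frac{17}{9}$ ($W{\left(n \right)} = \frac{-5 - 12}{9} = \frac{1}{9} \left(-17\right) = - \frac{17}{9}$)
$x = -79591$ ($x = -131593 + 52002 = -79591$)
$\left(W{\left(g{\left(15 \right)} \right)} + x\right) + Q{\left(563,-324 \right)} = \left(- \frac{17}{9} - 79591\right) + \left(-7 + 563 + 2 \left(-324\right)\right) = - \frac{716336}{9} - 92 = - \frac{717164}{9}$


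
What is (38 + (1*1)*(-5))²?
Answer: 1089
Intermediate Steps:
(38 + (1*1)*(-5))² = (38 + 1*(-5))² = (38 - 5)² = 33² = 1089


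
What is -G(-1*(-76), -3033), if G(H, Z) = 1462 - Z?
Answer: -4495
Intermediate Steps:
-G(-1*(-76), -3033) = -(1462 - 1*(-3033)) = -(1462 + 3033) = -1*4495 = -4495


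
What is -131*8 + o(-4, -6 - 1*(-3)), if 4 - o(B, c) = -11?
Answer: -1033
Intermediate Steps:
o(B, c) = 15 (o(B, c) = 4 - 1*(-11) = 4 + 11 = 15)
-131*8 + o(-4, -6 - 1*(-3)) = -131*8 + 15 = -1048 + 15 = -1033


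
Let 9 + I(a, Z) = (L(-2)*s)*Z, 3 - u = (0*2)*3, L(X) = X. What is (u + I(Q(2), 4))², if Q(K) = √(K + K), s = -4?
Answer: 676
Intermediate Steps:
u = 3 (u = 3 - 0*2*3 = 3 - 0*3 = 3 - 1*0 = 3 + 0 = 3)
Q(K) = √2*√K (Q(K) = √(2*K) = √2*√K)
I(a, Z) = -9 + 8*Z (I(a, Z) = -9 + (-2*(-4))*Z = -9 + 8*Z)
(u + I(Q(2), 4))² = (3 + (-9 + 8*4))² = (3 + (-9 + 32))² = (3 + 23)² = 26² = 676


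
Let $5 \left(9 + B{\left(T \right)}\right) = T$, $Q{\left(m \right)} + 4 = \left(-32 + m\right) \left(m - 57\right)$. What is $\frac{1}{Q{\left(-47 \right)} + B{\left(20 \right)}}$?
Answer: $\frac{1}{8207} \approx 0.00012185$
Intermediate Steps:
$Q{\left(m \right)} = -4 + \left(-57 + m\right) \left(-32 + m\right)$ ($Q{\left(m \right)} = -4 + \left(-32 + m\right) \left(m - 57\right) = -4 + \left(-32 + m\right) \left(-57 + m\right) = -4 + \left(-57 + m\right) \left(-32 + m\right)$)
$B{\left(T \right)} = -9 + \frac{T}{5}$
$\frac{1}{Q{\left(-47 \right)} + B{\left(20 \right)}} = \frac{1}{\left(1820 + \left(-47\right)^{2} - -4183\right) + \left(-9 + \frac{1}{5} \cdot 20\right)} = \frac{1}{\left(1820 + 2209 + 4183\right) + \left(-9 + 4\right)} = \frac{1}{8212 - 5} = \frac{1}{8207}$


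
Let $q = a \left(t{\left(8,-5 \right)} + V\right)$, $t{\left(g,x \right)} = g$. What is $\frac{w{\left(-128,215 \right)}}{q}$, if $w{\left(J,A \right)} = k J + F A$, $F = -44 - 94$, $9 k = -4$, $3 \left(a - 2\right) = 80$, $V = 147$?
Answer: $- \frac{133259}{19995} \approx -6.6646$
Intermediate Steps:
$a = \frac{86}{3}$ ($a = 2 + \frac{1}{3} \cdot 80 = 2 + \frac{80}{3} = \frac{86}{3} \approx 28.667$)
$k = - \frac{4}{9}$ ($k = \frac{1}{9} \left(-4\right) = - \frac{4}{9} \approx -0.44444$)
$q = \frac{13330}{3}$ ($q = \frac{86 \left(8 + 147\right)}{3} = \frac{86}{3} \cdot 155 = \frac{13330}{3} \approx 4443.3$)
$F = -138$
$w{\left(J,A \right)} = - 138 A - \frac{4 J}{9}$ ($w{\left(J,A \right)} = - \frac{4 J}{9} - 138 A = - 138 A - \frac{4 J}{9}$)
$\frac{w{\left(-128,215 \right)}}{q} = \frac{\left(-138\right) 215 - - \frac{512}{9}}{\frac{13330}{3}} = \left(-29670 + \frac{512}{9}\right) \frac{3}{13330} = \left(- \frac{266518}{9}\right) \frac{3}{13330} = - \frac{133259}{19995}$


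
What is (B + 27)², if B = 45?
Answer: 5184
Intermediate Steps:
(B + 27)² = (45 + 27)² = 72² = 5184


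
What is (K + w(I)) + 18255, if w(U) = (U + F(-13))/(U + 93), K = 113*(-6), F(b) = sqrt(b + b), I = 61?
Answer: 2706919/154 + I*sqrt(26)/154 ≈ 17577.0 + 0.03311*I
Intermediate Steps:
F(b) = sqrt(2)*sqrt(b) (F(b) = sqrt(2*b) = sqrt(2)*sqrt(b))
K = -678
w(U) = (U + I*sqrt(26))/(93 + U) (w(U) = (U + sqrt(2)*sqrt(-13))/(U + 93) = (U + sqrt(2)*(I*sqrt(13)))/(93 + U) = (U + I*sqrt(26))/(93 + U))
(K + w(I)) + 18255 = (-678 + (61 + I*sqrt(26))/(93 + 61)) + 18255 = (-678 + (61 + I*sqrt(26))/154) + 18255 = (-678 + (61/154 + I*sqrt(26)/154)) + 18255 = (-104351/154 + I*sqrt(26)/154) + 18255 = 2706919/154 + I*sqrt(26)/154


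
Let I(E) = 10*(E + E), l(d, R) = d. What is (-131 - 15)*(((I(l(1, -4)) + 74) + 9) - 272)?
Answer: 24674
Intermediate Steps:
I(E) = 20*E (I(E) = 10*(2*E) = 20*E)
(-131 - 15)*(((I(l(1, -4)) + 74) + 9) - 272) = (-131 - 15)*(((20*1 + 74) + 9) - 272) = -146*(((20 + 74) + 9) - 272) = -146*((94 + 9) - 272) = -146*(103 - 272) = -146*(-169) = 24674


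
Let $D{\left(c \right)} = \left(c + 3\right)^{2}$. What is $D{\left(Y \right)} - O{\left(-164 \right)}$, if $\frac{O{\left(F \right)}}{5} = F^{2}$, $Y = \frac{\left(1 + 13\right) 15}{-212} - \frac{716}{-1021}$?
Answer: $- \frac{1575060299010319}{11712867076} \approx -1.3447 \cdot 10^{5}$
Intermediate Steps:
$Y = - \frac{31309}{108226}$ ($Y = 14 \cdot 15 \left(- \frac{1}{212}\right) - - \frac{716}{1021} = 210 \left(- \frac{1}{212}\right) + \frac{716}{1021} = - \frac{105}{106} + \frac{716}{1021} = - \frac{31309}{108226} \approx -0.28929$)
$D{\left(c \right)} = \left(3 + c\right)^{2}$
$O{\left(F \right)} = 5 F^{2}$
$D{\left(Y \right)} - O{\left(-164 \right)} = \left(3 - \frac{31309}{108226}\right)^{2} - 5 \left(-164\right)^{2} = \left(\frac{293369}{108226}\right)^{2} - 5 \cdot 26896 = \frac{86065370161}{11712867076} - 134480 = - \frac{1575060299010319}{11712867076}$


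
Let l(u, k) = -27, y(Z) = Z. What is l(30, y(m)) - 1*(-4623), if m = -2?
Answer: 4596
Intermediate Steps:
l(30, y(m)) - 1*(-4623) = -27 - 1*(-4623) = -27 + 4623 = 4596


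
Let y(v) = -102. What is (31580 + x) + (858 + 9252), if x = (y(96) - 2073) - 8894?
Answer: 30621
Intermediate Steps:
x = -11069 (x = (-102 - 2073) - 8894 = -2175 - 8894 = -11069)
(31580 + x) + (858 + 9252) = (31580 - 11069) + (858 + 9252) = 20511 + 10110 = 30621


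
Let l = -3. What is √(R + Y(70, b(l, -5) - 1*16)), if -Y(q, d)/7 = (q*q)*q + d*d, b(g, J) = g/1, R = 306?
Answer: 127*I*√149 ≈ 1550.2*I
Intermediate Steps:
b(g, J) = g (b(g, J) = g*1 = g)
Y(q, d) = -7*d² - 7*q³ (Y(q, d) = -7*((q*q)*q + d*d) = -7*(q²*q + d²) = -7*(q³ + d²) = -7*(d² + q³) = -7*d² - 7*q³)
√(R + Y(70, b(l, -5) - 1*16)) = √(306 + (-7*(-3 - 1*16)² - 7*70³)) = √(306 + (-7*(-3 - 16)² - 7*343000)) = √(306 + (-7*(-19)² - 2401000)) = √(306 + (-7*361 - 2401000)) = √(306 + (-2527 - 2401000)) = √(306 - 2403527) = √(-2403221) = 127*I*√149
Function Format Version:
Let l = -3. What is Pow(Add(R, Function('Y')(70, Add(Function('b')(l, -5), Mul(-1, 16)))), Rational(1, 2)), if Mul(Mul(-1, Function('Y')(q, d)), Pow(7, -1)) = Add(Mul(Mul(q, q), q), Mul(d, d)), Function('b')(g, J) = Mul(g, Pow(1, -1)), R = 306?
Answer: Mul(127, I, Pow(149, Rational(1, 2))) ≈ Mul(1550.2, I)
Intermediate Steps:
Function('b')(g, J) = g (Function('b')(g, J) = Mul(g, 1) = g)
Function('Y')(q, d) = Add(Mul(-7, Pow(d, 2)), Mul(-7, Pow(q, 3))) (Function('Y')(q, d) = Mul(-7, Add(Mul(Mul(q, q), q), Mul(d, d))) = Mul(-7, Add(Mul(Pow(q, 2), q), Pow(d, 2))) = Mul(-7, Add(Pow(q, 3), Pow(d, 2))) = Mul(-7, Add(Pow(d, 2), Pow(q, 3))) = Add(Mul(-7, Pow(d, 2)), Mul(-7, Pow(q, 3))))
Pow(Add(R, Function('Y')(70, Add(Function('b')(l, -5), Mul(-1, 16)))), Rational(1, 2)) = Pow(Add(306, Add(Mul(-7, Pow(Add(-3, Mul(-1, 16)), 2)), Mul(-7, Pow(70, 3)))), Rational(1, 2)) = Pow(Add(306, Add(Mul(-7, Pow(Add(-3, -16), 2)), Mul(-7, 343000))), Rational(1, 2)) = Pow(Add(306, Add(Mul(-7, Pow(-19, 2)), -2401000)), Rational(1, 2)) = Pow(Add(306, Add(Mul(-7, 361), -2401000)), Rational(1, 2)) = Pow(Add(306, Add(-2527, -2401000)), Rational(1, 2)) = Pow(Add(306, -2403527), Rational(1, 2)) = Pow(-2403221, Rational(1, 2)) = Mul(127, I, Pow(149, Rational(1, 2)))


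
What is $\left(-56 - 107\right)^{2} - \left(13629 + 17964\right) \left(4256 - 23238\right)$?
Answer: $599724895$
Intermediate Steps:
$\left(-56 - 107\right)^{2} - \left(13629 + 17964\right) \left(4256 - 23238\right) = \left(-163\right)^{2} - 31593 \left(-18982\right) = 26569 - -599698326 = 26569 + 599698326 = 599724895$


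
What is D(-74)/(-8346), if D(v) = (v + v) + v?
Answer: 37/1391 ≈ 0.026600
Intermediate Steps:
D(v) = 3*v (D(v) = 2*v + v = 3*v)
D(-74)/(-8346) = (3*(-74))/(-8346) = -222*(-1/8346) = 37/1391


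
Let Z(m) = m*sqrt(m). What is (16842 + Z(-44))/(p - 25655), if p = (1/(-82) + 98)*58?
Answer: -345261/409420 + 41*I*sqrt(11)/9305 ≈ -0.84329 + 0.014614*I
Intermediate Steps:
Z(m) = m**(3/2)
p = 233015/41 (p = (-1/82 + 98)*58 = (8035/82)*58 = 233015/41 ≈ 5683.3)
(16842 + Z(-44))/(p - 25655) = (16842 + (-44)**(3/2))/(233015/41 - 25655) = (16842 - 88*I*sqrt(11))/(-818840/41) = (16842 - 88*I*sqrt(11))*(-41/818840) = -345261/409420 + 41*I*sqrt(11)/9305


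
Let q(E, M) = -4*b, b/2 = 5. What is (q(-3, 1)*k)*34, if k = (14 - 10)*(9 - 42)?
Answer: 179520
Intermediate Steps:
b = 10 (b = 2*5 = 10)
k = -132 (k = 4*(-33) = -132)
q(E, M) = -40 (q(E, M) = -4*10 = -40)
(q(-3, 1)*k)*34 = -40*(-132)*34 = 5280*34 = 179520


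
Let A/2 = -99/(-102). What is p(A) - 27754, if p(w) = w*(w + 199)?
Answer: -7908178/289 ≈ -27364.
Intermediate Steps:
A = 33/17 (A = 2*(-99/(-102)) = 2*(-99*(-1/102)) = 2*(33/34) = 33/17 ≈ 1.9412)
p(w) = w*(199 + w)
p(A) - 27754 = 33*(199 + 33/17)/17 - 27754 = (33/17)*(3416/17) - 27754 = 112728/289 - 27754 = -7908178/289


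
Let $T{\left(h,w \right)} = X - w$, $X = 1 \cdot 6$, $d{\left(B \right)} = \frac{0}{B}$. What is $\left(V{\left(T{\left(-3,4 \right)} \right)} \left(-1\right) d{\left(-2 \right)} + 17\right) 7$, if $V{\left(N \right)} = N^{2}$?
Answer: $119$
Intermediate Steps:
$d{\left(B \right)} = 0$
$X = 6$
$T{\left(h,w \right)} = 6 - w$
$\left(V{\left(T{\left(-3,4 \right)} \right)} \left(-1\right) d{\left(-2 \right)} + 17\right) 7 = \left(\left(6 - 4\right)^{2} \left(-1\right) 0 + 17\right) 7 = \left(2^{2} \left(-1\right) 0 + 17\right) 7 = \left(4 \left(-1\right) 0 + 17\right) 7 = \left(\left(-4\right) 0 + 17\right) 7 = \left(0 + 17\right) 7 = 17 \cdot 7 = 119$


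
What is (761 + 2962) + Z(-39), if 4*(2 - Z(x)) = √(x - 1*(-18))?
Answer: 3725 - I*√21/4 ≈ 3725.0 - 1.1456*I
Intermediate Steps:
Z(x) = 2 - √(18 + x)/4 (Z(x) = 2 - √(x - 1*(-18))/4 = 2 - √(x + 18)/4 = 2 - √(18 + x)/4)
(761 + 2962) + Z(-39) = (761 + 2962) + (2 - √(18 - 39)/4) = 3723 + (2 - I*√21/4) = 3725 - I*√21/4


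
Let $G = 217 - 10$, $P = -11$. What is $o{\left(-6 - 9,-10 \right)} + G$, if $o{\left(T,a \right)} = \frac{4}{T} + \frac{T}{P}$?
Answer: $\frac{34336}{165} \approx 208.1$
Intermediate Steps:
$G = 207$ ($G = 217 - 10 = 207$)
$o{\left(T,a \right)} = \frac{4}{T} - \frac{T}{11}$ ($o{\left(T,a \right)} = \frac{4}{T} + \frac{T}{-11} = \frac{4}{T} + T \left(- \frac{1}{11}\right) = \frac{4}{T} - \frac{T}{11}$)
$o{\left(-6 - 9,-10 \right)} + G = \left(\frac{4}{-6 - 9} - \frac{-6 - 9}{11}\right) + 207 = \left(\frac{4}{-15} - - \frac{15}{11}\right) + 207 = \left(4 \left(- \frac{1}{15}\right) + \frac{15}{11}\right) + 207 = \left(- \frac{4}{15} + \frac{15}{11}\right) + 207 = \frac{181}{165} + 207 = \frac{34336}{165}$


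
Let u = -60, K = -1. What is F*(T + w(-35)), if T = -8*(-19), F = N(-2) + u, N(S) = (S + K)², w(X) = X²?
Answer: -70227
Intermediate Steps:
N(S) = (-1 + S)² (N(S) = (S - 1)² = (-1 + S)²)
F = -51 (F = (-1 - 2)² - 60 = (-3)² - 60 = 9 - 60 = -51)
T = 152
F*(T + w(-35)) = -51*(152 + (-35)²) = -51*(152 + 1225) = -51*1377 = -70227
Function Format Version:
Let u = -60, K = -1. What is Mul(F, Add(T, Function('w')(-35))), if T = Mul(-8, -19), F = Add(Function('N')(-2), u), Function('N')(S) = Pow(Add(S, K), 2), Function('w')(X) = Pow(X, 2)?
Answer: -70227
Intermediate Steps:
Function('N')(S) = Pow(Add(-1, S), 2) (Function('N')(S) = Pow(Add(S, -1), 2) = Pow(Add(-1, S), 2))
F = -51 (F = Add(Pow(Add(-1, -2), 2), -60) = Add(Pow(-3, 2), -60) = Add(9, -60) = -51)
T = 152
Mul(F, Add(T, Function('w')(-35))) = Mul(-51, Add(152, Pow(-35, 2))) = Mul(-51, Add(152, 1225)) = Mul(-51, 1377) = -70227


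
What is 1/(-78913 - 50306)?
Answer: -1/129219 ≈ -7.7388e-6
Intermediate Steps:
1/(-78913 - 50306) = 1/(-129219) = -1/129219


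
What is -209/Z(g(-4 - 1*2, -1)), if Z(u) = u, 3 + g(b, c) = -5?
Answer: 209/8 ≈ 26.125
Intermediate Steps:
g(b, c) = -8 (g(b, c) = -3 - 5 = -8)
-209/Z(g(-4 - 1*2, -1)) = -209/(-8) = -209*(-1/8) = 209/8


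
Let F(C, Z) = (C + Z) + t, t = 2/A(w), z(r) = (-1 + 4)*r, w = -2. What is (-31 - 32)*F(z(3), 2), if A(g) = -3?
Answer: -651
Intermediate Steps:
z(r) = 3*r
t = -2/3 (t = 2/(-3) = 2*(-1/3) = -2/3 ≈ -0.66667)
F(C, Z) = -2/3 + C + Z (F(C, Z) = (C + Z) - 2/3 = -2/3 + C + Z)
(-31 - 32)*F(z(3), 2) = (-31 - 32)*(-2/3 + 3*3 + 2) = -63*(-2/3 + 9 + 2) = -63*31/3 = -651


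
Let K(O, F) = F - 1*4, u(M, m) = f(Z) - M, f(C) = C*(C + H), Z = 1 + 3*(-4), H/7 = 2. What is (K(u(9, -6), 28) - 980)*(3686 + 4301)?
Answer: -7635572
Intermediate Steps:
H = 14 (H = 7*2 = 14)
Z = -11 (Z = 1 - 12 = -11)
f(C) = C*(14 + C) (f(C) = C*(C + 14) = C*(14 + C))
u(M, m) = -33 - M (u(M, m) = -11*(14 - 11) - M = -11*3 - M = -33 - M)
K(O, F) = -4 + F (K(O, F) = F - 4 = -4 + F)
(K(u(9, -6), 28) - 980)*(3686 + 4301) = ((-4 + 28) - 980)*(3686 + 4301) = (24 - 980)*7987 = -956*7987 = -7635572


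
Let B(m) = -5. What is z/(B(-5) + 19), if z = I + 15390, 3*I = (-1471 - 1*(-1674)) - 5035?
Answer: 20669/21 ≈ 984.24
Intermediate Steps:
I = -4832/3 (I = ((-1471 - 1*(-1674)) - 5035)/3 = ((-1471 + 1674) - 5035)/3 = (203 - 5035)/3 = (1/3)*(-4832) = -4832/3 ≈ -1610.7)
z = 41338/3 (z = -4832/3 + 15390 = 41338/3 ≈ 13779.)
z/(B(-5) + 19) = 41338/(3*(-5 + 19)) = (41338/3)/14 = (41338/3)*(1/14) = 20669/21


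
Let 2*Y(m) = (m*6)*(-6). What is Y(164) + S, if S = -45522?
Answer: -48474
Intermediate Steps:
Y(m) = -18*m (Y(m) = ((m*6)*(-6))/2 = ((6*m)*(-6))/2 = (-36*m)/2 = -18*m)
Y(164) + S = -18*164 - 45522 = -2952 - 45522 = -48474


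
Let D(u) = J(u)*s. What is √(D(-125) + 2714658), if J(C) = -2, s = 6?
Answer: √2714646 ≈ 1647.6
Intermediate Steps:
D(u) = -12 (D(u) = -2*6 = -12)
√(D(-125) + 2714658) = √(-12 + 2714658) = √2714646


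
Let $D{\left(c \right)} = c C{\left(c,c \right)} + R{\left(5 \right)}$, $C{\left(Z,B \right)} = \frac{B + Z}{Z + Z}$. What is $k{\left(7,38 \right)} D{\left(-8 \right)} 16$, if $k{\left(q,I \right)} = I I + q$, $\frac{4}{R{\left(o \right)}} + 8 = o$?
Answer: $- \frac{650048}{3} \approx -2.1668 \cdot 10^{5}$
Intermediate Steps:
$C{\left(Z,B \right)} = \frac{B + Z}{2 Z}$
$R{\left(o \right)} = \frac{4}{-8 + o}$
$k{\left(q,I \right)} = q + I^{2}$ ($k{\left(q,I \right)} = I^{2} + q = q + I^{2}$)
$D{\left(c \right)} = - \frac{4}{3} + c$ ($D{\left(c \right)} = c \frac{c + c}{2 c} + \frac{4}{-8 + 5} = c \frac{2 c}{2 c} + \frac{4}{-3} = c 1 + 4 \left(- \frac{1}{3}\right) = c - \frac{4}{3} = - \frac{4}{3} + c$)
$k{\left(7,38 \right)} D{\left(-8 \right)} 16 = \left(7 + 38^{2}\right) \left(- \frac{4}{3} - 8\right) 16 = \left(7 + 1444\right) \left(\left(- \frac{28}{3}\right) 16\right) = 1451 \left(- \frac{448}{3}\right) = - \frac{650048}{3}$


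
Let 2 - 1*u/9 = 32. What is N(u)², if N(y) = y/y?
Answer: 1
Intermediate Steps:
u = -270 (u = 18 - 9*32 = 18 - 288 = -270)
N(y) = 1
N(u)² = 1² = 1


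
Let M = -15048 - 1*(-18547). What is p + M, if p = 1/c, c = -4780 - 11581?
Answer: 57247138/16361 ≈ 3499.0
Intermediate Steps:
c = -16361
M = 3499 (M = -15048 + 18547 = 3499)
p = -1/16361 (p = 1/(-16361) = -1/16361 ≈ -6.1121e-5)
p + M = -1/16361 + 3499 = 57247138/16361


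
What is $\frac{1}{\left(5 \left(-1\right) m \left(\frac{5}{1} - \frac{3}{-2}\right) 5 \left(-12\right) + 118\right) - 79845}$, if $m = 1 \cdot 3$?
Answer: $- \frac{1}{73877} \approx -1.3536 \cdot 10^{-5}$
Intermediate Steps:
$m = 3$
$\frac{1}{\left(5 \left(-1\right) m \left(\frac{5}{1} - \frac{3}{-2}\right) 5 \left(-12\right) + 118\right) - 79845} = \frac{1}{\left(5 \left(-1\right) 3 \left(\frac{5}{1} - \frac{3}{-2}\right) 5 \left(-12\right) + 118\right) - 79845} = \frac{1}{\left(- 5 \cdot 3 \left(5 \cdot 1 - - \frac{3}{2}\right) 5 \left(-12\right) + 118\right) - 79845} = \frac{1}{\left(- 5 \cdot 3 \left(5 + \frac{3}{2}\right) 5 \left(-12\right) + 118\right) - 79845} = \frac{1}{\left(- 5 \cdot 3 \cdot \frac{13}{2} \cdot 5 \left(-12\right) + 118\right) - 79845} = \frac{1}{\left(- 5 \cdot \frac{39}{2} \cdot 5 \left(-12\right) + 118\right) - 79845} = \frac{1}{\left(\left(-5\right) \frac{195}{2} \left(-12\right) + 118\right) - 79845} = \frac{1}{\left(\left(- \frac{975}{2}\right) \left(-12\right) + 118\right) - 79845} = \frac{1}{\left(5850 + 118\right) - 79845} = \frac{1}{5968 - 79845} = \frac{1}{-73877} = - \frac{1}{73877}$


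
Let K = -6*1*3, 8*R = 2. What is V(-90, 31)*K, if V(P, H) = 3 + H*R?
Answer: -387/2 ≈ -193.50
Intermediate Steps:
R = ¼ (R = (⅛)*2 = ¼ ≈ 0.25000)
V(P, H) = 3 + H/4 (V(P, H) = 3 + H*(¼) = 3 + H/4)
K = -18 (K = -6*3 = -18)
V(-90, 31)*K = (3 + (¼)*31)*(-18) = (3 + 31/4)*(-18) = (43/4)*(-18) = -387/2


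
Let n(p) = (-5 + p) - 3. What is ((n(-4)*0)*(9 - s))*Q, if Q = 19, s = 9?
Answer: 0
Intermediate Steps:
n(p) = -8 + p
((n(-4)*0)*(9 - s))*Q = (((-8 - 4)*0)*(9 - 1*9))*19 = ((-12*0)*(9 - 9))*19 = (0*0)*19 = 0*19 = 0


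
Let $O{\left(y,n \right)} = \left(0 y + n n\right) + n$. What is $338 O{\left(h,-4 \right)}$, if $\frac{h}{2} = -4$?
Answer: $4056$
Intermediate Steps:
$h = -8$ ($h = 2 \left(-4\right) = -8$)
$O{\left(y,n \right)} = n + n^{2}$ ($O{\left(y,n \right)} = \left(0 + n^{2}\right) + n = n^{2} + n = n + n^{2}$)
$338 O{\left(h,-4 \right)} = 338 \left(- 4 \left(1 - 4\right)\right) = 338 \left(\left(-4\right) \left(-3\right)\right) = 338 \cdot 12 = 4056$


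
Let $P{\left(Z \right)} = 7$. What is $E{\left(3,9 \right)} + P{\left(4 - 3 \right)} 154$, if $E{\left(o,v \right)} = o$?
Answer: $1081$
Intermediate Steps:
$E{\left(3,9 \right)} + P{\left(4 - 3 \right)} 154 = 3 + 7 \cdot 154 = 3 + 1078 = 1081$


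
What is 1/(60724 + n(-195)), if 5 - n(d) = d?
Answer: 1/60924 ≈ 1.6414e-5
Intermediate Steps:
n(d) = 5 - d
1/(60724 + n(-195)) = 1/(60724 + (5 - 1*(-195))) = 1/(60724 + (5 + 195)) = 1/(60724 + 200) = 1/60924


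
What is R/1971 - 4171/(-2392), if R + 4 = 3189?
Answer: 15839561/4714632 ≈ 3.3597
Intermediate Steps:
R = 3185 (R = -4 + 3189 = 3185)
R/1971 - 4171/(-2392) = 3185/1971 - 4171/(-2392) = 3185*(1/1971) - 4171*(-1/2392) = 3185/1971 + 4171/2392 = 15839561/4714632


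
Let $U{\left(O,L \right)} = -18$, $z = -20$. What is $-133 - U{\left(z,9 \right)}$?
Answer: $-115$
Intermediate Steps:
$-133 - U{\left(z,9 \right)} = -133 - -18 = -133 + 18 = -115$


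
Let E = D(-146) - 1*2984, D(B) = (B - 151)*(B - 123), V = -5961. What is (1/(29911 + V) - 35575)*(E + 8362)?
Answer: -72652703923479/23950 ≈ -3.0335e+9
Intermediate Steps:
D(B) = (-151 + B)*(-123 + B)
E = 76909 (E = (18573 + (-146)**2 - 274*(-146)) - 1*2984 = (18573 + 21316 + 40004) - 2984 = 79893 - 2984 = 76909)
(1/(29911 + V) - 35575)*(E + 8362) = (1/(29911 - 5961) - 35575)*(76909 + 8362) = (1/23950 - 35575)*85271 = -852021249/23950*85271 = -72652703923479/23950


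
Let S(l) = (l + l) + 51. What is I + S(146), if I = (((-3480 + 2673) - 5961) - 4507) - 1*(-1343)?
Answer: -9589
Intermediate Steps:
S(l) = 51 + 2*l (S(l) = 2*l + 51 = 51 + 2*l)
I = -9932 (I = ((-807 - 5961) - 4507) + 1343 = (-6768 - 4507) + 1343 = -11275 + 1343 = -9932)
I + S(146) = -9932 + (51 + 2*146) = -9932 + (51 + 292) = -9932 + 343 = -9589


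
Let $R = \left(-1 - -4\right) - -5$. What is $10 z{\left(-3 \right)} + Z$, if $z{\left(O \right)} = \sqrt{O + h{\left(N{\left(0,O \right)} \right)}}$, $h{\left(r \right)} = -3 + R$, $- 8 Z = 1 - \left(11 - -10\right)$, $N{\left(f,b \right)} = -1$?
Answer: $\frac{5}{2} + 10 \sqrt{2} \approx 16.642$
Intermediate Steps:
$Z = \frac{5}{2}$ ($Z = - \frac{1 - \left(11 - -10\right)}{8} = - \frac{1 - \left(11 + 10\right)}{8} = - \frac{1 - 21}{8} = \left(- \frac{1}{8}\right) \left(-20\right) = \frac{5}{2} \approx 2.5$)
$R = 8$ ($R = \left(-1 + 4\right) + 5 = 3 + 5 = 8$)
$h{\left(r \right)} = 5$ ($h{\left(r \right)} = -3 + 8 = 5$)
$z{\left(O \right)} = \sqrt{5 + O}$ ($z{\left(O \right)} = \sqrt{O + 5} = \sqrt{5 + O}$)
$10 z{\left(-3 \right)} + Z = 10 \sqrt{5 - 3} + \frac{5}{2} = 10 \sqrt{2} + \frac{5}{2} = \frac{5}{2} + 10 \sqrt{2}$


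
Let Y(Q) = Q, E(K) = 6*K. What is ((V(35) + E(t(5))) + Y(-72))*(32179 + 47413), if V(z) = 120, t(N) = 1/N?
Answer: 19579632/5 ≈ 3.9159e+6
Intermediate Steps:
((V(35) + E(t(5))) + Y(-72))*(32179 + 47413) = ((120 + 6/5) - 72)*(32179 + 47413) = ((120 + 6*(⅕)) - 72)*79592 = ((120 + 6/5) - 72)*79592 = (606/5 - 72)*79592 = (246/5)*79592 = 19579632/5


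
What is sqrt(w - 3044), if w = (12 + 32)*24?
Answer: 2*I*sqrt(497) ≈ 44.587*I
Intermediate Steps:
w = 1056 (w = 44*24 = 1056)
sqrt(w - 3044) = sqrt(1056 - 3044) = sqrt(-1988) = 2*I*sqrt(497)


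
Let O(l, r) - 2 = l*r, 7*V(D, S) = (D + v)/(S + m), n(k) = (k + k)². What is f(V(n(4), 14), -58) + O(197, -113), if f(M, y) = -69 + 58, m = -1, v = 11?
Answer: -22270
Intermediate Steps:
n(k) = 4*k² (n(k) = (2*k)² = 4*k²)
V(D, S) = (11 + D)/(7*(-1 + S)) (V(D, S) = ((D + 11)/(S - 1))/7 = ((11 + D)/(-1 + S))/7 = (11 + D)/(7*(-1 + S)))
f(M, y) = -11
O(l, r) = 2 + l*r
f(V(n(4), 14), -58) + O(197, -113) = -11 + (2 + 197*(-113)) = -11 + (2 - 22261) = -11 - 22259 = -22270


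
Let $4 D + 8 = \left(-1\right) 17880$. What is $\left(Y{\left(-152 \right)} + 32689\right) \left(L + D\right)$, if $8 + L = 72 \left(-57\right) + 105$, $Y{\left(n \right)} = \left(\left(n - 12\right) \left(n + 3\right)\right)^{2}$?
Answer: $-5063241506015$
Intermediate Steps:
$Y{\left(n \right)} = \left(-12 + n\right)^{2} \left(3 + n\right)^{2}$ ($Y{\left(n \right)} = \left(\left(-12 + n\right) \left(3 + n\right)\right)^{2} = \left(-12 + n\right)^{2} \left(3 + n\right)^{2}$)
$L = -4007$ ($L = -8 + \left(72 \left(-57\right) + 105\right) = -8 + \left(-4104 + 105\right) = -8 - 3999 = -4007$)
$D = -4472$ ($D = -2 + \frac{\left(-1\right) 17880}{4} = -2 + \frac{1}{4} \left(-17880\right) = -2 - 4470 = -4472$)
$\left(Y{\left(-152 \right)} + 32689\right) \left(L + D\right) = \left(\left(-12 - 152\right)^{2} \left(3 - 152\right)^{2} + 32689\right) \left(-4007 - 4472\right) = \left(\left(-164\right)^{2} \left(-149\right)^{2} + 32689\right) \left(-8479\right) = \left(26896 \cdot 22201 + 32689\right) \left(-8479\right) = \left(597118096 + 32689\right) \left(-8479\right) = 597150785 \left(-8479\right) = -5063241506015$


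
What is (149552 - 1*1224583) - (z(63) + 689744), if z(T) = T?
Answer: -1764838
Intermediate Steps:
(149552 - 1*1224583) - (z(63) + 689744) = (149552 - 1*1224583) - (63 + 689744) = (149552 - 1224583) - 1*689807 = -1075031 - 689807 = -1764838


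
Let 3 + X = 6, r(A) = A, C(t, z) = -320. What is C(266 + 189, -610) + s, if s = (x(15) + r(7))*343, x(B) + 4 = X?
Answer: 1738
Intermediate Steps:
X = 3 (X = -3 + 6 = 3)
x(B) = -1 (x(B) = -4 + 3 = -1)
s = 2058 (s = (-1 + 7)*343 = 6*343 = 2058)
C(266 + 189, -610) + s = -320 + 2058 = 1738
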